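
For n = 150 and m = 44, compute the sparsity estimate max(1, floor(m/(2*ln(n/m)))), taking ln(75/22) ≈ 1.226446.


n/m = 150/44 = 75/22.
ln(n/m) ≈ 1.226446.
2*ln(n/m) ≈ 2.452892.
m/(2*ln(n/m)) ≈ 44/2.452892 ≈ 17.938.
floor = 17.
k_max = max(1, 17) = 17.

17


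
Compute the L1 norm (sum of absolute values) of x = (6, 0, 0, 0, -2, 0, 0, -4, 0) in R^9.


Non-zero entries: [(0, 6), (4, -2), (7, -4)]
Absolute values: [6, 2, 4]
||x||_1 = sum = 12.

12


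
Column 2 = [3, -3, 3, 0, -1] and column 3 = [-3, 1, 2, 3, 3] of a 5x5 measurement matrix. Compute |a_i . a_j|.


Inner product: 3*-3 + -3*1 + 3*2 + 0*3 + -1*3
Products: [-9, -3, 6, 0, -3]
Sum = -9.
|dot| = 9.

9


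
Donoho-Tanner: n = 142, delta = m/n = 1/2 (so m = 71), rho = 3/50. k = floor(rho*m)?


m = 1/2*142 = 71.
rho = 3/50.
rho*m = 3/50*71 = 4.26.
k = floor(4.26) = 4.

4


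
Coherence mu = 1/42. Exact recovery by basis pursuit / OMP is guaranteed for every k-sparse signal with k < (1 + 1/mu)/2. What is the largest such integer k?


1/mu = 42.
1 + 1/mu = 43.
(1 + 1/mu)/2 = 21.5 is not an integer, so k_max = floor(21.5) = 21.

21


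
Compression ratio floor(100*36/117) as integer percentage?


100*m/n = 100*36/117 ≈ 30.7692.
floor = 30.

30


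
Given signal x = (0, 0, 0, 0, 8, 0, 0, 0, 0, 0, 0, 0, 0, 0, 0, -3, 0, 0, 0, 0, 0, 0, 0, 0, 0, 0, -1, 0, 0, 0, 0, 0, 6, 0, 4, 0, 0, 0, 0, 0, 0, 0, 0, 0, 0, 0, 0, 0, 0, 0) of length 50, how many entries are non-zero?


Non-zero positions: [4, 15, 26, 32, 34].
Sparsity = 5.

5


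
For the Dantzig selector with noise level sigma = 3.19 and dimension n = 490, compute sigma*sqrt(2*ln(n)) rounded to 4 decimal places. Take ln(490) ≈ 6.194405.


ln(490) ≈ 6.194405.
2*ln(n) ≈ 12.38881.
sqrt(2*ln(n)) ≈ sqrt(12.38881) ≈ 3.519774.
threshold ≈ 3.19*3.519774 = 11.22807906 ≈ 11.2281.

11.2281


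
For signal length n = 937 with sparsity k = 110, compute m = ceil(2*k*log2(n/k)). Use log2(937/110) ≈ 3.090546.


log2(n/k) = log2(937/110) ≈ 3.090546.
2*k*log2(n/k) ≈ 2*110*3.090546 = 679.92012.
m = ceil(679.92012) = 680.

680


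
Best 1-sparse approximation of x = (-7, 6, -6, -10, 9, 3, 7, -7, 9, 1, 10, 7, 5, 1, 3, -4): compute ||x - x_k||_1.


Sorted |x_i| descending: [10, 10, 9, 9, 7, 7, 7, 7, 6, 6, 5, 4, 3, 3, 1, 1]
Keep top 1: [10]
Tail entries: [10, 9, 9, 7, 7, 7, 7, 6, 6, 5, 4, 3, 3, 1, 1]
L1 error = sum of tail = 85.

85


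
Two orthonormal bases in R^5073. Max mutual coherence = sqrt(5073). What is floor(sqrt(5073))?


71^2 = 5041 <= 5073 < 5184 = 72^2, so 71 <= sqrt(5073) < 72.
floor(sqrt(5073)) = 71.

71


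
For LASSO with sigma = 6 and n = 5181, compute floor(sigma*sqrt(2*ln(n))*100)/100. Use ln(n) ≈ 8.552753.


ln(5181) ≈ 8.552753.
2*ln(n) ≈ 17.105506.
sqrt(2*ln(n)) ≈ sqrt(17.105506) ≈ 4.13588.
lambda ≈ 6*4.13588 = 24.81528.
floor(lambda*100)/100 = 24.81.

24.81


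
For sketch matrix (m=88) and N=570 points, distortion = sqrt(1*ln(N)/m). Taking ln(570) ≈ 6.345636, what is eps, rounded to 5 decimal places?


ln(570) ≈ 6.345636.
1*ln(N)/m ≈ 1*6.345636/88 ≈ 0.0721095.
eps = sqrt(0.0721095) ≈ 0.2685321 ≈ 0.26853.

0.26853


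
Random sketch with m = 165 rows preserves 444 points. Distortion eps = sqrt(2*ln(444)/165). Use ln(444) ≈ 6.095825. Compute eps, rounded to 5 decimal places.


ln(444) ≈ 6.095825.
2*ln(N)/m ≈ 2*6.095825/165 ≈ 0.07388879.
eps = sqrt(0.07388879) ≈ 0.2718249 ≈ 0.27182.

0.27182


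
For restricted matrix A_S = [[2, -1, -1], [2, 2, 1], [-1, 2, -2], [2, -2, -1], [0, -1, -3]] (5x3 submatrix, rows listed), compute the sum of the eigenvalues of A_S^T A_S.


Sum of eigenvalues of A_S^T A_S = trace(A_S^T A_S) = sum of squared column norms of A_S.
A_S^T A_S diagonal: [13, 14, 16].
trace = 13 + 14 + 16 = 43.

43


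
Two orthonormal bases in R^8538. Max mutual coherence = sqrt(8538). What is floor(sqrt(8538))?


92^2 = 8464 <= 8538 < 8649 = 93^2, so 92 <= sqrt(8538) < 93.
floor(sqrt(8538)) = 92.

92


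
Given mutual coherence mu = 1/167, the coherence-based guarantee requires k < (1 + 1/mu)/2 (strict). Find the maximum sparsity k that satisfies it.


1/mu = 167.
1 + 1/mu = 168.
(1 + 1/mu)/2 = 84 is an integer and the inequality is strict, so k_max = 84 - 1 = 83.

83


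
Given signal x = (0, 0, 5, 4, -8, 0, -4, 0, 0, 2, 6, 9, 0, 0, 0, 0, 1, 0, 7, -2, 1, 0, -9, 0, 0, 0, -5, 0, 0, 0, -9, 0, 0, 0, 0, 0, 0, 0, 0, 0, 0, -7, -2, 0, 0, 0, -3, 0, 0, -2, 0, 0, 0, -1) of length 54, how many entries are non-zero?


Non-zero positions: [2, 3, 4, 6, 9, 10, 11, 16, 18, 19, 20, 22, 26, 30, 41, 42, 46, 49, 53].
Sparsity = 19.

19


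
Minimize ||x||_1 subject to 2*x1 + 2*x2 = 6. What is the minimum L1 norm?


Axis intercepts:
  x1 = 3, x2 = 0: L1 = 3
  x1 = 0, x2 = 3: L1 = 3
x* = (3, 0)
||x*||_1 = 3.

3


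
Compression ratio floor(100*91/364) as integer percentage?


100*m/n = 100*91/364 ≈ 25.0.
floor = 25.

25


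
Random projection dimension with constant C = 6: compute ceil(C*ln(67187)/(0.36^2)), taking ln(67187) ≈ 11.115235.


ln(67187) ≈ 11.115235.
eps^2 = 0.36^2 = 0.1296.
C*ln(N)/eps^2 ≈ 6*11.115235/0.1296 ≈ 514.5942.
m = ceil(514.5942) = 515.

515


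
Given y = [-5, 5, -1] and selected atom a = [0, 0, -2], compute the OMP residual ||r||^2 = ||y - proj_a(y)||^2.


a^T a = 4.
a^T y = 2.
coeff = 2/4 = 1/2.
||r||^2 = 50.

50


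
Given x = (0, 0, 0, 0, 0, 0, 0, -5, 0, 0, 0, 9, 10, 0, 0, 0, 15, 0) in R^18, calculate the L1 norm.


Non-zero entries: [(7, -5), (11, 9), (12, 10), (16, 15)]
Absolute values: [5, 9, 10, 15]
||x||_1 = sum = 39.

39


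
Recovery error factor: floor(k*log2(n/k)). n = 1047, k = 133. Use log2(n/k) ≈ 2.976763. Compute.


log2(n/k) = log2(1047/133) ≈ 2.976763.
k*log2(n/k) ≈ 133*2.976763 = 395.909479.
floor(395.909479) = 395.

395


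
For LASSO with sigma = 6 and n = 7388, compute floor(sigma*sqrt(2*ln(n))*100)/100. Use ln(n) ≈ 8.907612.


ln(7388) ≈ 8.907612.
2*ln(n) ≈ 17.815224.
sqrt(2*ln(n)) ≈ sqrt(17.815224) ≈ 4.220808.
lambda ≈ 6*4.220808 = 25.324848.
floor(lambda*100)/100 = 25.32.

25.32


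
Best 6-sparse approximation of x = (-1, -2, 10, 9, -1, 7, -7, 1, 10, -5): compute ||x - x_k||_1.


Sorted |x_i| descending: [10, 10, 9, 7, 7, 5, 2, 1, 1, 1]
Keep top 6: [10, 10, 9, 7, 7, 5]
Tail entries: [2, 1, 1, 1]
L1 error = sum of tail = 5.

5


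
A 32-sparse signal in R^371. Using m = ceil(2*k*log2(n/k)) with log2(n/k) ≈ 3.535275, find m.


log2(n/k) = log2(371/32) ≈ 3.535275.
2*k*log2(n/k) ≈ 2*32*3.535275 = 226.2576.
m = ceil(226.2576) = 227.

227


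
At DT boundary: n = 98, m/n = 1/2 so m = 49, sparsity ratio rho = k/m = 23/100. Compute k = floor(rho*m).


m = 1/2*98 = 49.
rho = 23/100.
rho*m = 23/100*49 = 11.27.
k = floor(11.27) = 11.

11


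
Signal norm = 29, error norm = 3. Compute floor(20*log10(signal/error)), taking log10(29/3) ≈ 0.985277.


||x||/||e|| = 29/3.
log10(29/3) ≈ 0.985277.
20*log10(||x||/||e||) ≈ 20*0.985277 = 19.70554.
floor(19.70554) = 19.

19


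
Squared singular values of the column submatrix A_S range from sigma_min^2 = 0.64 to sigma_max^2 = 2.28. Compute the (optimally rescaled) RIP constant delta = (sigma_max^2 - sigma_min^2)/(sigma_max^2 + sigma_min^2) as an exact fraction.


lambda_max - lambda_min = 2.28 - 0.64 = 1.64.
lambda_max + lambda_min = 2.28 + 0.64 = 2.92.
delta = 1.64/2.92 = 164/292 = 41/73.

41/73


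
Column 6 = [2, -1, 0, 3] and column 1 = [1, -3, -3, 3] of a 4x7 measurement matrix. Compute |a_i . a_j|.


Inner product: 2*1 + -1*-3 + 0*-3 + 3*3
Products: [2, 3, 0, 9]
Sum = 14.
|dot| = 14.

14


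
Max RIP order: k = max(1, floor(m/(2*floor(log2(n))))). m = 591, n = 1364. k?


floor(log2(1364)) = 10.
2*10 = 20.
m/(2*floor(log2(n))) = 591/20 ≈ 29.55.
floor = 29.
k = max(1, 29) = 29.

29


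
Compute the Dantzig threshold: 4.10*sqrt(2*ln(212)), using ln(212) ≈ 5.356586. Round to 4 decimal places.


ln(212) ≈ 5.356586.
2*ln(n) ≈ 10.713172.
sqrt(2*ln(n)) ≈ sqrt(10.713172) ≈ 3.273098.
threshold ≈ 4.10*3.273098 = 13.4197018 ≈ 13.4197.

13.4197


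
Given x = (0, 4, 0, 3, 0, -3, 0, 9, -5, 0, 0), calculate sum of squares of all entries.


Non-zero entries: [(1, 4), (3, 3), (5, -3), (7, 9), (8, -5)]
Squares: [16, 9, 9, 81, 25]
||x||_2^2 = sum = 140.

140


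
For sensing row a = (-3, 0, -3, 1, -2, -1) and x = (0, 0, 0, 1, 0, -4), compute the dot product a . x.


Non-zero terms: ['1*1', '-1*-4']
Products: [1, 4]
y = sum = 5.

5


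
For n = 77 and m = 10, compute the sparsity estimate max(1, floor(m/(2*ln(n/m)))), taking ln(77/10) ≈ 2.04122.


n/m = 77/10.
ln(n/m) ≈ 2.04122.
2*ln(n/m) ≈ 4.08244.
m/(2*ln(n/m)) ≈ 10/4.08244 ≈ 2.4495.
floor = 2.
k_max = max(1, 2) = 2.

2


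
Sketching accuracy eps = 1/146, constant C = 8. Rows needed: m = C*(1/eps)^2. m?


1/eps = 146.
(1/eps)^2 = 21316.
m = 8*21316 = 170528.

170528


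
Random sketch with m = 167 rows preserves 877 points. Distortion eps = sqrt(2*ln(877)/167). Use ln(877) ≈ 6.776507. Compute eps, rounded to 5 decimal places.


ln(877) ≈ 6.776507.
2*ln(N)/m ≈ 2*6.776507/167 ≈ 0.08115577.
eps = sqrt(0.08115577) ≈ 0.2848785 ≈ 0.28488.

0.28488


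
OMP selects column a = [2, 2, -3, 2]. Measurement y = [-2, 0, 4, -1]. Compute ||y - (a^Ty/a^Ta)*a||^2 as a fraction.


a^T a = 21.
a^T y = -18.
coeff = -18/21 = -6/7.
||r||^2 = 39/7.

39/7


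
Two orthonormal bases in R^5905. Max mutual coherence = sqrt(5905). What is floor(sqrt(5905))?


76^2 = 5776 <= 5905 < 5929 = 77^2, so 76 <= sqrt(5905) < 77.
floor(sqrt(5905)) = 76.

76


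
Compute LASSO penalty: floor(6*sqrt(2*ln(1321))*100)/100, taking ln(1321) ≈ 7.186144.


ln(1321) ≈ 7.186144.
2*ln(n) ≈ 14.372288.
sqrt(2*ln(n)) ≈ sqrt(14.372288) ≈ 3.79108.
lambda ≈ 6*3.79108 = 22.74648.
floor(lambda*100)/100 = 22.74.

22.74


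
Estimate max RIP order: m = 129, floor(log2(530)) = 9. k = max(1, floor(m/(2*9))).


floor(log2(530)) = 9.
2*9 = 18.
m/(2*floor(log2(n))) = 129/18 ≈ 7.1667.
floor = 7.
k = max(1, 7) = 7.

7


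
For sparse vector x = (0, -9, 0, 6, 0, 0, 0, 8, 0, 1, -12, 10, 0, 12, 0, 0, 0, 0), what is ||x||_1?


Non-zero entries: [(1, -9), (3, 6), (7, 8), (9, 1), (10, -12), (11, 10), (13, 12)]
Absolute values: [9, 6, 8, 1, 12, 10, 12]
||x||_1 = sum = 58.

58


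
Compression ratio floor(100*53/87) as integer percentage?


100*m/n = 100*53/87 ≈ 60.9195.
floor = 60.

60


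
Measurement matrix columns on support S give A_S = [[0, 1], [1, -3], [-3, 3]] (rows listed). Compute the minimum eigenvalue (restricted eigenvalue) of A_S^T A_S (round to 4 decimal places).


A_S^T A_S = [[10, -12], [-12, 19]].
trace = 29.
det = 46.
disc = trace^2 - 4*det = 841 - 4*46 = 657.
sqrt(657) ≈ 25.632011.
lam_min = (29 - sqrt(657))/2 ≈ (29 - 25.632011)/2 = 1.6839945 ≈ 1.6840.

1.6840


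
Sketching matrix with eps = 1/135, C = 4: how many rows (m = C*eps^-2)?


1/eps = 135.
(1/eps)^2 = 18225.
m = 4*18225 = 72900.

72900


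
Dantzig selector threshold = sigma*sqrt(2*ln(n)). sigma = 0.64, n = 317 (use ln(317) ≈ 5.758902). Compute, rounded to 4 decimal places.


ln(317) ≈ 5.758902.
2*ln(n) ≈ 11.517804.
sqrt(2*ln(n)) ≈ sqrt(11.517804) ≈ 3.393789.
threshold ≈ 0.64*3.393789 = 2.17202496 ≈ 2.1720.

2.1720


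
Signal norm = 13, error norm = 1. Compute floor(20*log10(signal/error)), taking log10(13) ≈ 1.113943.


||x||/||e|| = 13/1 = 13.
log10(13) ≈ 1.113943.
20*log10(||x||/||e||) ≈ 20*1.113943 = 22.27886.
floor(22.27886) = 22.

22


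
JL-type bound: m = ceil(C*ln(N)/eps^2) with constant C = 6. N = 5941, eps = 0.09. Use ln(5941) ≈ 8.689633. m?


ln(5941) ≈ 8.689633.
eps^2 = 0.09^2 = 0.0081.
C*ln(N)/eps^2 ≈ 6*8.689633/0.0081 ≈ 6436.7652.
m = ceil(6436.7652) = 6437.

6437


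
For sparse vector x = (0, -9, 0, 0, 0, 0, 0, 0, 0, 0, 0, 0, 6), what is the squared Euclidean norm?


Non-zero entries: [(1, -9), (12, 6)]
Squares: [81, 36]
||x||_2^2 = sum = 117.

117


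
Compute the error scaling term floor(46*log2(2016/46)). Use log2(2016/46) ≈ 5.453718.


log2(n/k) = log2(2016/46) ≈ 5.453718.
k*log2(n/k) ≈ 46*5.453718 = 250.871028.
floor(250.871028) = 250.

250


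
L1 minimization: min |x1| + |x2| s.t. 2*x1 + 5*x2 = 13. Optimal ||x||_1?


Axis intercepts:
  x1 = 13/2, x2 = 0: L1 = 13/2
  x1 = 0, x2 = 13/5: L1 = 13/5
x* = (0, 13/5)
||x*||_1 = 13/5.

13/5


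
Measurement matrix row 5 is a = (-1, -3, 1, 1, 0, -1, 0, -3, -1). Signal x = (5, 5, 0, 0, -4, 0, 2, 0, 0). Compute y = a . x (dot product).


Non-zero terms: ['-1*5', '-3*5', '0*-4', '0*2']
Products: [-5, -15, 0, 0]
y = sum = -20.

-20


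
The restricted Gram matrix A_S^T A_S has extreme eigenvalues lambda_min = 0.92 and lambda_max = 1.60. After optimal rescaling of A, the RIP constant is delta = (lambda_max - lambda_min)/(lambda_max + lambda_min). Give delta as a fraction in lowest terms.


lambda_max - lambda_min = 1.60 - 0.92 = 0.68.
lambda_max + lambda_min = 1.60 + 0.92 = 2.52.
delta = 0.68/2.52 = 68/252 = 17/63.

17/63


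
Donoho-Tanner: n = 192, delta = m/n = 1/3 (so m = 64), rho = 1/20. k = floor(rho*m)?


m = 1/3*192 = 64.
rho = 1/20.
rho*m = 1/20*64 = 3.2.
k = floor(3.2) = 3.

3


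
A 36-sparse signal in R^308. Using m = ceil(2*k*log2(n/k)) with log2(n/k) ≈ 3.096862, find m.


log2(n/k) = log2(308/36) ≈ 3.096862.
2*k*log2(n/k) ≈ 2*36*3.096862 = 222.974064.
m = ceil(222.974064) = 223.

223


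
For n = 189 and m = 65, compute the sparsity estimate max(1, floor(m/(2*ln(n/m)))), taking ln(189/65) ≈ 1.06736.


n/m = 189/65.
ln(n/m) ≈ 1.06736.
2*ln(n/m) ≈ 2.13472.
m/(2*ln(n/m)) ≈ 65/2.13472 ≈ 30.449.
floor = 30.
k_max = max(1, 30) = 30.

30


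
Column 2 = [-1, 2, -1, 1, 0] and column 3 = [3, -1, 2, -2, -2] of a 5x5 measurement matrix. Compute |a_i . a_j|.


Inner product: -1*3 + 2*-1 + -1*2 + 1*-2 + 0*-2
Products: [-3, -2, -2, -2, 0]
Sum = -9.
|dot| = 9.

9


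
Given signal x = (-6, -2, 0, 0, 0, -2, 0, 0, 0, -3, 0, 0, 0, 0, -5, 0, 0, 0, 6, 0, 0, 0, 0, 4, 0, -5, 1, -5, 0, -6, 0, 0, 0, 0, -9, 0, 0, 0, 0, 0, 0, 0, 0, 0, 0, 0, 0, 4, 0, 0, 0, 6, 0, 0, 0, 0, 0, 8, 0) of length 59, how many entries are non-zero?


Non-zero positions: [0, 1, 5, 9, 14, 18, 23, 25, 26, 27, 29, 34, 47, 51, 57].
Sparsity = 15.

15


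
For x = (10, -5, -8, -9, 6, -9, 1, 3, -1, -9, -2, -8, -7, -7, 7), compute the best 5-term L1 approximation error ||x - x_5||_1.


Sorted |x_i| descending: [10, 9, 9, 9, 8, 8, 7, 7, 7, 6, 5, 3, 2, 1, 1]
Keep top 5: [10, 9, 9, 9, 8]
Tail entries: [8, 7, 7, 7, 6, 5, 3, 2, 1, 1]
L1 error = sum of tail = 47.

47


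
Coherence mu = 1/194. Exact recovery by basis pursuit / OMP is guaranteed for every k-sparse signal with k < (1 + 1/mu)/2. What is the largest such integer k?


1/mu = 194.
1 + 1/mu = 195.
(1 + 1/mu)/2 = 97.5 is not an integer, so k_max = floor(97.5) = 97.

97


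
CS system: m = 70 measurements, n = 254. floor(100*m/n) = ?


100*m/n = 100*70/254 ≈ 27.5591.
floor = 27.

27


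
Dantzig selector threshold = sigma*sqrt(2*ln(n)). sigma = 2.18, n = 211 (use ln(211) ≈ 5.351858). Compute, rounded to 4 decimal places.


ln(211) ≈ 5.351858.
2*ln(n) ≈ 10.703716.
sqrt(2*ln(n)) ≈ sqrt(10.703716) ≈ 3.271653.
threshold ≈ 2.18*3.271653 = 7.13220354 ≈ 7.1322.

7.1322


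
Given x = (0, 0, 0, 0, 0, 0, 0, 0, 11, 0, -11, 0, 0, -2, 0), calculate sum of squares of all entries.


Non-zero entries: [(8, 11), (10, -11), (13, -2)]
Squares: [121, 121, 4]
||x||_2^2 = sum = 246.

246


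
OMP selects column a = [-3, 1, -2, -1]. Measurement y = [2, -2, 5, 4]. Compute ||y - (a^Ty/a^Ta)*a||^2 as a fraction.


a^T a = 15.
a^T y = -22.
coeff = -22/15 = -22/15.
||r||^2 = 251/15.

251/15


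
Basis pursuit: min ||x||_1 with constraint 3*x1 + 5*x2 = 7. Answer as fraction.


Axis intercepts:
  x1 = 7/3, x2 = 0: L1 = 7/3
  x1 = 0, x2 = 7/5: L1 = 7/5
x* = (0, 7/5)
||x*||_1 = 7/5.

7/5


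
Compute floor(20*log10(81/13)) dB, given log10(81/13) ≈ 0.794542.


||x||/||e|| = 81/13.
log10(81/13) ≈ 0.794542.
20*log10(||x||/||e||) ≈ 20*0.794542 = 15.89084.
floor(15.89084) = 15.

15


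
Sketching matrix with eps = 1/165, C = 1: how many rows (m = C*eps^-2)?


1/eps = 165.
(1/eps)^2 = 27225.
m = 1*27225 = 27225.

27225


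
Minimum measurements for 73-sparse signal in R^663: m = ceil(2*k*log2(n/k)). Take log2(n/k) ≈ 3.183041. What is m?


log2(n/k) = log2(663/73) ≈ 3.183041.
2*k*log2(n/k) ≈ 2*73*3.183041 = 464.723986.
m = ceil(464.723986) = 465.

465


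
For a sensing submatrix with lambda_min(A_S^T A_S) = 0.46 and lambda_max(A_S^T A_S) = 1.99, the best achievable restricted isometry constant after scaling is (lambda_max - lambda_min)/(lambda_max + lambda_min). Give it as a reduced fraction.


lambda_max - lambda_min = 1.99 - 0.46 = 1.53.
lambda_max + lambda_min = 1.99 + 0.46 = 2.45.
delta = 1.53/2.45 = 153/245.

153/245


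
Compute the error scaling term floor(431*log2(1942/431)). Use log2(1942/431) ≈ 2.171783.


log2(n/k) = log2(1942/431) ≈ 2.171783.
k*log2(n/k) ≈ 431*2.171783 = 936.038473.
floor(936.038473) = 936.

936


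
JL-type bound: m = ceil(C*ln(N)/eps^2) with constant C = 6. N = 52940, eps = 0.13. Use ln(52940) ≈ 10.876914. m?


ln(52940) ≈ 10.876914.
eps^2 = 0.13^2 = 0.0169.
C*ln(N)/eps^2 ≈ 6*10.876914/0.0169 ≈ 3861.6263.
m = ceil(3861.6263) = 3862.

3862


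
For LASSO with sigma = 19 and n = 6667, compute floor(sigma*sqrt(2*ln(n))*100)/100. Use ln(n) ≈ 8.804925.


ln(6667) ≈ 8.804925.
2*ln(n) ≈ 17.60985.
sqrt(2*ln(n)) ≈ sqrt(17.60985) ≈ 4.196409.
lambda ≈ 19*4.196409 = 79.731771.
floor(lambda*100)/100 = 79.73.

79.73


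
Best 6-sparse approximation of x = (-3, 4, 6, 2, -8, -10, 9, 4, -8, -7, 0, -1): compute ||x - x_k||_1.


Sorted |x_i| descending: [10, 9, 8, 8, 7, 6, 4, 4, 3, 2, 1, 0]
Keep top 6: [10, 9, 8, 8, 7, 6]
Tail entries: [4, 4, 3, 2, 1, 0]
L1 error = sum of tail = 14.

14


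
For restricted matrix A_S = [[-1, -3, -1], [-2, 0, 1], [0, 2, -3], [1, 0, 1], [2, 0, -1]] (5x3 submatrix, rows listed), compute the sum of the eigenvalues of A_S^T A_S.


Sum of eigenvalues of A_S^T A_S = trace(A_S^T A_S) = sum of squared column norms of A_S.
A_S^T A_S diagonal: [10, 13, 13].
trace = 10 + 13 + 13 = 36.

36


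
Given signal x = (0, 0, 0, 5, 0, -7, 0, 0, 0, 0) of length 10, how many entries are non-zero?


Non-zero positions: [3, 5].
Sparsity = 2.

2


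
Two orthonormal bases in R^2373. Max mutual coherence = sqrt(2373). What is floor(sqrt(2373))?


48^2 = 2304 <= 2373 < 2401 = 49^2, so 48 <= sqrt(2373) < 49.
floor(sqrt(2373)) = 48.

48


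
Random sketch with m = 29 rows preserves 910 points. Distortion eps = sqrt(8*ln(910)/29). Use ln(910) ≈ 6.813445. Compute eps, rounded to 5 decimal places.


ln(910) ≈ 6.813445.
8*ln(N)/m ≈ 8*6.813445/29 ≈ 1.87957103.
eps = sqrt(1.87957103) ≈ 1.3709745 ≈ 1.37097.

1.37097


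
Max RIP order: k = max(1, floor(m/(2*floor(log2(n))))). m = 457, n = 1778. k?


floor(log2(1778)) = 10.
2*10 = 20.
m/(2*floor(log2(n))) = 457/20 ≈ 22.85.
floor = 22.
k = max(1, 22) = 22.

22


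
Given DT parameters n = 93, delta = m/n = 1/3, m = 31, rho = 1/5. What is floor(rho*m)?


m = 1/3*93 = 31.
rho = 1/5.
rho*m = 1/5*31 = 6.2.
k = floor(6.2) = 6.

6


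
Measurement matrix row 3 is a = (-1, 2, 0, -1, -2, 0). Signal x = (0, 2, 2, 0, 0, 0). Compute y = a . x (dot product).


Non-zero terms: ['2*2', '0*2']
Products: [4, 0]
y = sum = 4.

4


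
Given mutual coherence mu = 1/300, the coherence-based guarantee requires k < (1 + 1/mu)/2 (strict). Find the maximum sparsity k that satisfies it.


1/mu = 300.
1 + 1/mu = 301.
(1 + 1/mu)/2 = 150.5 is not an integer, so k_max = floor(150.5) = 150.

150


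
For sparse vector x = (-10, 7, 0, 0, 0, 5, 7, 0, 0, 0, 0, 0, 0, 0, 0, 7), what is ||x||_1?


Non-zero entries: [(0, -10), (1, 7), (5, 5), (6, 7), (15, 7)]
Absolute values: [10, 7, 5, 7, 7]
||x||_1 = sum = 36.

36


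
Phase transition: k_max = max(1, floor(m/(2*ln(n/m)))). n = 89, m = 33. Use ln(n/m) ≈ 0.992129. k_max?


n/m = 89/33.
ln(n/m) ≈ 0.992129.
2*ln(n/m) ≈ 1.984258.
m/(2*ln(n/m)) ≈ 33/1.984258 ≈ 16.6309.
floor = 16.
k_max = max(1, 16) = 16.

16


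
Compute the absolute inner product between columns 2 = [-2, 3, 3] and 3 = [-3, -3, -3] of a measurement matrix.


Inner product: -2*-3 + 3*-3 + 3*-3
Products: [6, -9, -9]
Sum = -12.
|dot| = 12.

12


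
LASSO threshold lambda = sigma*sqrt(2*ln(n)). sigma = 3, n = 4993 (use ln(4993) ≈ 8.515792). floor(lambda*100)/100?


ln(4993) ≈ 8.515792.
2*ln(n) ≈ 17.031584.
sqrt(2*ln(n)) ≈ sqrt(17.031584) ≈ 4.126934.
lambda ≈ 3*4.126934 = 12.380802.
floor(lambda*100)/100 = 12.38.

12.38


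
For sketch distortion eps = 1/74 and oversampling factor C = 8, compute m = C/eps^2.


1/eps = 74.
(1/eps)^2 = 5476.
m = 8*5476 = 43808.

43808


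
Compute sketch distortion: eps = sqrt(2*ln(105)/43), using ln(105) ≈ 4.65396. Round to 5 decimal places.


ln(105) ≈ 4.65396.
2*ln(N)/m ≈ 2*4.65396/43 ≈ 0.21646326.
eps = sqrt(0.21646326) ≈ 0.4652561 ≈ 0.46526.

0.46526


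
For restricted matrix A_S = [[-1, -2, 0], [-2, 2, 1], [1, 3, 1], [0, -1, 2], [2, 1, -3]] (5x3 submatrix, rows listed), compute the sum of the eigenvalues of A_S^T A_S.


Sum of eigenvalues of A_S^T A_S = trace(A_S^T A_S) = sum of squared column norms of A_S.
A_S^T A_S diagonal: [10, 19, 15].
trace = 10 + 19 + 15 = 44.

44


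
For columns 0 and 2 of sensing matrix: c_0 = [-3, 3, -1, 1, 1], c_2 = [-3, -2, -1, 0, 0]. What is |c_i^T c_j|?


Inner product: -3*-3 + 3*-2 + -1*-1 + 1*0 + 1*0
Products: [9, -6, 1, 0, 0]
Sum = 4.
|dot| = 4.

4


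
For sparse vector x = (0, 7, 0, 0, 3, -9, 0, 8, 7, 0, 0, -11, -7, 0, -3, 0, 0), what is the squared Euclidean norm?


Non-zero entries: [(1, 7), (4, 3), (5, -9), (7, 8), (8, 7), (11, -11), (12, -7), (14, -3)]
Squares: [49, 9, 81, 64, 49, 121, 49, 9]
||x||_2^2 = sum = 431.

431


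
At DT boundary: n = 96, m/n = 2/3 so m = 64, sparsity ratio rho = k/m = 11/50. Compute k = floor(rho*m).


m = 2/3*96 = 64.
rho = 11/50.
rho*m = 11/50*64 = 14.08.
k = floor(14.08) = 14.

14


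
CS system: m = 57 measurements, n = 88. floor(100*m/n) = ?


100*m/n = 100*57/88 ≈ 64.7727.
floor = 64.

64


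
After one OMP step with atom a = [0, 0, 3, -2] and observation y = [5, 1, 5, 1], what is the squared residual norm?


a^T a = 13.
a^T y = 13.
coeff = 13/13 = 1.
||r||^2 = 39.

39


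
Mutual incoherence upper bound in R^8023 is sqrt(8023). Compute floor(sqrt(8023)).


89^2 = 7921 <= 8023 < 8100 = 90^2, so 89 <= sqrt(8023) < 90.
floor(sqrt(8023)) = 89.

89


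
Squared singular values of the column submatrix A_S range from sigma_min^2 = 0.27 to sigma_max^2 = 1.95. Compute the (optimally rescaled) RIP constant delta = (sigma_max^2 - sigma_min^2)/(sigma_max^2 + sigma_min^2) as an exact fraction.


lambda_max - lambda_min = 1.95 - 0.27 = 1.68.
lambda_max + lambda_min = 1.95 + 0.27 = 2.22.
delta = 1.68/2.22 = 168/222 = 28/37.

28/37


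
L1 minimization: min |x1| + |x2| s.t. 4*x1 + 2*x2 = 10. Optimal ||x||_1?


Axis intercepts:
  x1 = 5/2, x2 = 0: L1 = 5/2
  x1 = 0, x2 = 5: L1 = 5
x* = (5/2, 0)
||x*||_1 = 5/2.

5/2


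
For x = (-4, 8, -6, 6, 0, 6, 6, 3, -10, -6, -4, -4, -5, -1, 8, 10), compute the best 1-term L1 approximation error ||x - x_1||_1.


Sorted |x_i| descending: [10, 10, 8, 8, 6, 6, 6, 6, 6, 5, 4, 4, 4, 3, 1, 0]
Keep top 1: [10]
Tail entries: [10, 8, 8, 6, 6, 6, 6, 6, 5, 4, 4, 4, 3, 1, 0]
L1 error = sum of tail = 77.

77


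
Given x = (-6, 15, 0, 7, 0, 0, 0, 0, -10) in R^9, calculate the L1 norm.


Non-zero entries: [(0, -6), (1, 15), (3, 7), (8, -10)]
Absolute values: [6, 15, 7, 10]
||x||_1 = sum = 38.

38


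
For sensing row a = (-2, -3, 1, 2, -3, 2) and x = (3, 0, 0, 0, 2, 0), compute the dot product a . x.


Non-zero terms: ['-2*3', '-3*2']
Products: [-6, -6]
y = sum = -12.

-12


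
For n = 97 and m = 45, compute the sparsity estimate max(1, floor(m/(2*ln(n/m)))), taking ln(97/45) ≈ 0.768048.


n/m = 97/45.
ln(n/m) ≈ 0.768048.
2*ln(n/m) ≈ 1.536096.
m/(2*ln(n/m)) ≈ 45/1.536096 ≈ 29.295.
floor = 29.
k_max = max(1, 29) = 29.

29


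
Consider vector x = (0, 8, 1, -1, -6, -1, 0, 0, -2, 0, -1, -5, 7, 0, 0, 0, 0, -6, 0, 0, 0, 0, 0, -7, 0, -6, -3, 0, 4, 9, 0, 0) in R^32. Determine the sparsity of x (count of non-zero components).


Non-zero positions: [1, 2, 3, 4, 5, 8, 10, 11, 12, 17, 23, 25, 26, 28, 29].
Sparsity = 15.

15


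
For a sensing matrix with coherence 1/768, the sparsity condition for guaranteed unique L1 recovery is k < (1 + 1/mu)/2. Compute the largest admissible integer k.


1/mu = 768.
1 + 1/mu = 769.
(1 + 1/mu)/2 = 384.5 is not an integer, so k_max = floor(384.5) = 384.

384


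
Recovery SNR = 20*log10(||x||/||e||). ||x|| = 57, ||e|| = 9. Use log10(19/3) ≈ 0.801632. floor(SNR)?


||x||/||e|| = 57/9 = 19/3.
log10(19/3) ≈ 0.801632.
20*log10(||x||/||e||) ≈ 20*0.801632 = 16.03264.
floor(16.03264) = 16.

16


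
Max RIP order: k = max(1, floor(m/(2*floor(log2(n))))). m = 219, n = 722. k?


floor(log2(722)) = 9.
2*9 = 18.
m/(2*floor(log2(n))) = 219/18 ≈ 12.1667.
floor = 12.
k = max(1, 12) = 12.

12


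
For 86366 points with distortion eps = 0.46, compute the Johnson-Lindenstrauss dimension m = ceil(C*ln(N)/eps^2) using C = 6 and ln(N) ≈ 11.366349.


ln(86366) ≈ 11.366349.
eps^2 = 0.46^2 = 0.2116.
C*ln(N)/eps^2 ≈ 6*11.366349/0.2116 ≈ 322.2972.
m = ceil(322.2972) = 323.

323


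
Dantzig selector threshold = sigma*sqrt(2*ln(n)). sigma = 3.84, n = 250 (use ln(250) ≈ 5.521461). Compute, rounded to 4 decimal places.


ln(250) ≈ 5.521461.
2*ln(n) ≈ 11.042922.
sqrt(2*ln(n)) ≈ sqrt(11.042922) ≈ 3.323089.
threshold ≈ 3.84*3.323089 = 12.76066176 ≈ 12.7607.

12.7607


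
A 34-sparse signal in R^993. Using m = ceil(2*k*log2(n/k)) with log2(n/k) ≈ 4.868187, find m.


log2(n/k) = log2(993/34) ≈ 4.868187.
2*k*log2(n/k) ≈ 2*34*4.868187 = 331.036716.
m = ceil(331.036716) = 332.

332


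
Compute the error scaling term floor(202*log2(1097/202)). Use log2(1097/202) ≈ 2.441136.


log2(n/k) = log2(1097/202) ≈ 2.441136.
k*log2(n/k) ≈ 202*2.441136 = 493.109472.
floor(493.109472) = 493.

493


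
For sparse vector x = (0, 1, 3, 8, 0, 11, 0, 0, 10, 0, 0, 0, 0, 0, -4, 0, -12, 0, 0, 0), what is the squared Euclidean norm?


Non-zero entries: [(1, 1), (2, 3), (3, 8), (5, 11), (8, 10), (14, -4), (16, -12)]
Squares: [1, 9, 64, 121, 100, 16, 144]
||x||_2^2 = sum = 455.

455


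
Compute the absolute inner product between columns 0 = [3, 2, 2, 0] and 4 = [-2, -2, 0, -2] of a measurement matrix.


Inner product: 3*-2 + 2*-2 + 2*0 + 0*-2
Products: [-6, -4, 0, 0]
Sum = -10.
|dot| = 10.

10


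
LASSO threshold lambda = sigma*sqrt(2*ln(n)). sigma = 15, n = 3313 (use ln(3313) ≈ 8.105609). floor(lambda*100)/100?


ln(3313) ≈ 8.105609.
2*ln(n) ≈ 16.211218.
sqrt(2*ln(n)) ≈ sqrt(16.211218) ≈ 4.026316.
lambda ≈ 15*4.026316 = 60.39474.
floor(lambda*100)/100 = 60.39.

60.39


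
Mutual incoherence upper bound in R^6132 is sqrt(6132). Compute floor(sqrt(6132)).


78^2 = 6084 <= 6132 < 6241 = 79^2, so 78 <= sqrt(6132) < 79.
floor(sqrt(6132)) = 78.

78


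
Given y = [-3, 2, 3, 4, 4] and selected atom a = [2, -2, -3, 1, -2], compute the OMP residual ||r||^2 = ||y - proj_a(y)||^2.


a^T a = 22.
a^T y = -23.
coeff = -23/22 = -23/22.
||r||^2 = 659/22.

659/22


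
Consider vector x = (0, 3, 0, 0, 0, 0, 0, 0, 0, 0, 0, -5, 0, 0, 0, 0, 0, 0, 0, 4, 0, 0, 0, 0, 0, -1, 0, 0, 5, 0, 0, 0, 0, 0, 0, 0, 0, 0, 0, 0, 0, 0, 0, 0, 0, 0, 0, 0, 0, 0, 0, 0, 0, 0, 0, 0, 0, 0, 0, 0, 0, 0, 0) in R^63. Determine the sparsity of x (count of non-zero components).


Non-zero positions: [1, 11, 19, 25, 28].
Sparsity = 5.

5


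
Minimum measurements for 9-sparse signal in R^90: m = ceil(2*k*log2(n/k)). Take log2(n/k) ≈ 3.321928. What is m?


log2(n/k) = log2(90/9) ≈ 3.321928.
2*k*log2(n/k) ≈ 2*9*3.321928 = 59.794704.
m = ceil(59.794704) = 60.

60


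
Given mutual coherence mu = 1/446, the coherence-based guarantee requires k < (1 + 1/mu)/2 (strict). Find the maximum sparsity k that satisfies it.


1/mu = 446.
1 + 1/mu = 447.
(1 + 1/mu)/2 = 223.5 is not an integer, so k_max = floor(223.5) = 223.

223


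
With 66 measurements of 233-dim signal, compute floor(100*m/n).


100*m/n = 100*66/233 ≈ 28.3262.
floor = 28.

28


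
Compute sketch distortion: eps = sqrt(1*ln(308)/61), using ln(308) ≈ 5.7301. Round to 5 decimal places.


ln(308) ≈ 5.7301.
1*ln(N)/m ≈ 1*5.7301/61 ≈ 0.09393607.
eps = sqrt(0.09393607) ≈ 0.3064899 ≈ 0.30649.

0.30649


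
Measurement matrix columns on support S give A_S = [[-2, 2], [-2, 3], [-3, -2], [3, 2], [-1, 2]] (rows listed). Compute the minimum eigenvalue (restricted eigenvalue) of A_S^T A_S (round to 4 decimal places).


A_S^T A_S = [[27, 0], [0, 25]].
trace = 52.
det = 675.
disc = trace^2 - 4*det = 2704 - 4*675 = 4.
sqrt(4) = 2.
lam_min = (52 - 2)/2 = 25 = 25.0000.

25.0000


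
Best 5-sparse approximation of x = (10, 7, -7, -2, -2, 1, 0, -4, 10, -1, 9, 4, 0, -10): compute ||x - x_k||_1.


Sorted |x_i| descending: [10, 10, 10, 9, 7, 7, 4, 4, 2, 2, 1, 1, 0, 0]
Keep top 5: [10, 10, 10, 9, 7]
Tail entries: [7, 4, 4, 2, 2, 1, 1, 0, 0]
L1 error = sum of tail = 21.

21


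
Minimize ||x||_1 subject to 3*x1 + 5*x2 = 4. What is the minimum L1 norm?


Axis intercepts:
  x1 = 4/3, x2 = 0: L1 = 4/3
  x1 = 0, x2 = 4/5: L1 = 4/5
x* = (0, 4/5)
||x*||_1 = 4/5.

4/5


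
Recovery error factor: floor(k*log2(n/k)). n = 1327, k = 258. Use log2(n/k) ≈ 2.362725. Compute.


log2(n/k) = log2(1327/258) ≈ 2.362725.
k*log2(n/k) ≈ 258*2.362725 = 609.58305.
floor(609.58305) = 609.

609


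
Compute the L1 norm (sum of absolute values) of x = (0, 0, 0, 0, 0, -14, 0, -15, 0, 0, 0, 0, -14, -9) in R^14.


Non-zero entries: [(5, -14), (7, -15), (12, -14), (13, -9)]
Absolute values: [14, 15, 14, 9]
||x||_1 = sum = 52.

52


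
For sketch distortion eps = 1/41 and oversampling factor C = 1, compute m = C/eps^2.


1/eps = 41.
(1/eps)^2 = 1681.
m = 1*1681 = 1681.

1681


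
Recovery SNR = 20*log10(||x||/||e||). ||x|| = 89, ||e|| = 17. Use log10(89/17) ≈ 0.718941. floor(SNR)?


||x||/||e|| = 89/17.
log10(89/17) ≈ 0.718941.
20*log10(||x||/||e||) ≈ 20*0.718941 = 14.37882.
floor(14.37882) = 14.

14


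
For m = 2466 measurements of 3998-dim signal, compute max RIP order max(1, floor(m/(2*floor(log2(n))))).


floor(log2(3998)) = 11.
2*11 = 22.
m/(2*floor(log2(n))) = 2466/22 ≈ 112.0909.
floor = 112.
k = max(1, 112) = 112.

112


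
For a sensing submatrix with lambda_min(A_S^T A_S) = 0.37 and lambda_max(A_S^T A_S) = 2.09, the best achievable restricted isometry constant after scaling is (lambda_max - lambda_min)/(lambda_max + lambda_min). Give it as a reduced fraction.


lambda_max - lambda_min = 2.09 - 0.37 = 1.72.
lambda_max + lambda_min = 2.09 + 0.37 = 2.46.
delta = 1.72/2.46 = 172/246 = 86/123.

86/123


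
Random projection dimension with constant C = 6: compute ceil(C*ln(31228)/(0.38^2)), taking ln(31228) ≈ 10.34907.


ln(31228) ≈ 10.34907.
eps^2 = 0.38^2 = 0.1444.
C*ln(N)/eps^2 ≈ 6*10.34907/0.1444 ≈ 430.0168.
m = ceil(430.0168) = 431.

431


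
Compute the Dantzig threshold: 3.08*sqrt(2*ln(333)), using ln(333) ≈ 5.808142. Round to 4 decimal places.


ln(333) ≈ 5.808142.
2*ln(n) ≈ 11.616284.
sqrt(2*ln(n)) ≈ sqrt(11.616284) ≈ 3.408267.
threshold ≈ 3.08*3.408267 = 10.49746236 ≈ 10.4975.

10.4975


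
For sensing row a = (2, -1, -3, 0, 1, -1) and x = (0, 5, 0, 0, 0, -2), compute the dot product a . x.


Non-zero terms: ['-1*5', '-1*-2']
Products: [-5, 2]
y = sum = -3.

-3


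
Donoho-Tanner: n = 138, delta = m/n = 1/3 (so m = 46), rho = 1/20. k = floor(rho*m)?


m = 1/3*138 = 46.
rho = 1/20.
rho*m = 1/20*46 = 2.3.
k = floor(2.3) = 2.

2


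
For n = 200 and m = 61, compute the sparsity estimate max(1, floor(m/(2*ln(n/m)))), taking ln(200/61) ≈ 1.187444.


n/m = 200/61.
ln(n/m) ≈ 1.187444.
2*ln(n/m) ≈ 2.374888.
m/(2*ln(n/m)) ≈ 61/2.374888 ≈ 25.6854.
floor = 25.
k_max = max(1, 25) = 25.

25


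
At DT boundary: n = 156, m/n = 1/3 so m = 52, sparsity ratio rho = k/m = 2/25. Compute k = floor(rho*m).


m = 1/3*156 = 52.
rho = 2/25.
rho*m = 2/25*52 = 4.16.
k = floor(4.16) = 4.

4


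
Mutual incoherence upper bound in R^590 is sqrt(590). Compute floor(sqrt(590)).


24^2 = 576 <= 590 < 625 = 25^2, so 24 <= sqrt(590) < 25.
floor(sqrt(590)) = 24.

24


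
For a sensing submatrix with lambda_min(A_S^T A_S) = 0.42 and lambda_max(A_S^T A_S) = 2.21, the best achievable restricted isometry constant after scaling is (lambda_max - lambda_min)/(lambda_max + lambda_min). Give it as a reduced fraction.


lambda_max - lambda_min = 2.21 - 0.42 = 1.79.
lambda_max + lambda_min = 2.21 + 0.42 = 2.63.
delta = 1.79/2.63 = 179/263.

179/263


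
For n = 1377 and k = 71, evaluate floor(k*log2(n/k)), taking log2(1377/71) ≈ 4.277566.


log2(n/k) = log2(1377/71) ≈ 4.277566.
k*log2(n/k) ≈ 71*4.277566 = 303.707186.
floor(303.707186) = 303.

303


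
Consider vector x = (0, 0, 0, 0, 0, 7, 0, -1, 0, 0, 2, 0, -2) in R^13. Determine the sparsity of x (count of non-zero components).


Non-zero positions: [5, 7, 10, 12].
Sparsity = 4.

4


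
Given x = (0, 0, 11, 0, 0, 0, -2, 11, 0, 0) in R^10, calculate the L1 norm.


Non-zero entries: [(2, 11), (6, -2), (7, 11)]
Absolute values: [11, 2, 11]
||x||_1 = sum = 24.

24


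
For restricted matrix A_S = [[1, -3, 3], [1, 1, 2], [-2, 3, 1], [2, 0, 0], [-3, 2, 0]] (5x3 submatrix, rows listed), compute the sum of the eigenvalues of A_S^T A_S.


Sum of eigenvalues of A_S^T A_S = trace(A_S^T A_S) = sum of squared column norms of A_S.
A_S^T A_S diagonal: [19, 23, 14].
trace = 19 + 23 + 14 = 56.

56


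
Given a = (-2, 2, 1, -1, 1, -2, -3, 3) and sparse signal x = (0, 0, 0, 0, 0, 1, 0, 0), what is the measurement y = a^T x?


Non-zero terms: ['-2*1']
Products: [-2]
y = sum = -2.

-2


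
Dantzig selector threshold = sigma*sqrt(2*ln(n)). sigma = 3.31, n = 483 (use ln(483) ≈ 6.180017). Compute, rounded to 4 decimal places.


ln(483) ≈ 6.180017.
2*ln(n) ≈ 12.360034.
sqrt(2*ln(n)) ≈ sqrt(12.360034) ≈ 3.515684.
threshold ≈ 3.31*3.515684 = 11.63691404 ≈ 11.6369.

11.6369


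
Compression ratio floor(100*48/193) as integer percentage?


100*m/n = 100*48/193 ≈ 24.8705.
floor = 24.

24


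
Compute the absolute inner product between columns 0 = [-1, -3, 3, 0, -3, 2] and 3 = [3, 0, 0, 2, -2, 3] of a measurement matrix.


Inner product: -1*3 + -3*0 + 3*0 + 0*2 + -3*-2 + 2*3
Products: [-3, 0, 0, 0, 6, 6]
Sum = 9.
|dot| = 9.

9


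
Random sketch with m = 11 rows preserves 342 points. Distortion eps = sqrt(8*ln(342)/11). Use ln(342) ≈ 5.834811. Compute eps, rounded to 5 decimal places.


ln(342) ≈ 5.834811.
8*ln(N)/m ≈ 8*5.834811/11 ≈ 4.24349891.
eps = sqrt(4.24349891) ≈ 2.0599755 ≈ 2.05998.

2.05998


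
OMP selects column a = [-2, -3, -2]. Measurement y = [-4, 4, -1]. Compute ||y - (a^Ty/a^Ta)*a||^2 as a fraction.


a^T a = 17.
a^T y = -2.
coeff = -2/17 = -2/17.
||r||^2 = 557/17.

557/17


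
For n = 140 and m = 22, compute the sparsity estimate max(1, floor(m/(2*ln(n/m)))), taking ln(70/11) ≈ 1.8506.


n/m = 140/22 = 70/11.
ln(n/m) ≈ 1.8506.
2*ln(n/m) ≈ 3.7012.
m/(2*ln(n/m)) ≈ 22/3.7012 ≈ 5.944.
floor = 5.
k_max = max(1, 5) = 5.

5


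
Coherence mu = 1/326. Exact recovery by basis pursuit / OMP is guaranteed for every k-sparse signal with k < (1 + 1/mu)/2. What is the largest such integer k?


1/mu = 326.
1 + 1/mu = 327.
(1 + 1/mu)/2 = 163.5 is not an integer, so k_max = floor(163.5) = 163.

163


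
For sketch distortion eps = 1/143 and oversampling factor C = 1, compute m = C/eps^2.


1/eps = 143.
(1/eps)^2 = 20449.
m = 1*20449 = 20449.

20449


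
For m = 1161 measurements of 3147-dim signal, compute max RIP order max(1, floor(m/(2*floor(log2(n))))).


floor(log2(3147)) = 11.
2*11 = 22.
m/(2*floor(log2(n))) = 1161/22 ≈ 52.7727.
floor = 52.
k = max(1, 52) = 52.

52


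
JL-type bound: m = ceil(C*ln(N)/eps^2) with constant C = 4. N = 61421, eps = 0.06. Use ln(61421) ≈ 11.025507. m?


ln(61421) ≈ 11.025507.
eps^2 = 0.06^2 = 0.0036.
C*ln(N)/eps^2 ≈ 4*11.025507/0.0036 ≈ 12250.5633.
m = ceil(12250.5633) = 12251.

12251


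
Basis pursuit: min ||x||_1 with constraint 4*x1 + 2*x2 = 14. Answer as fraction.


Axis intercepts:
  x1 = 7/2, x2 = 0: L1 = 7/2
  x1 = 0, x2 = 7: L1 = 7
x* = (7/2, 0)
||x*||_1 = 7/2.

7/2


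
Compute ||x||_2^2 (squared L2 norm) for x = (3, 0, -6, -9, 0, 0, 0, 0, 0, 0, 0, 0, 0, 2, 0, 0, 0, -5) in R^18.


Non-zero entries: [(0, 3), (2, -6), (3, -9), (13, 2), (17, -5)]
Squares: [9, 36, 81, 4, 25]
||x||_2^2 = sum = 155.

155


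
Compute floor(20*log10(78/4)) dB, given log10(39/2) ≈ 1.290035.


||x||/||e|| = 78/4 = 39/2.
log10(39/2) ≈ 1.290035.
20*log10(||x||/||e||) ≈ 20*1.290035 = 25.8007.
floor(25.8007) = 25.

25


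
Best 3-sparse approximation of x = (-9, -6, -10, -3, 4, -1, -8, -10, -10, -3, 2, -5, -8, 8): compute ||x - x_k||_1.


Sorted |x_i| descending: [10, 10, 10, 9, 8, 8, 8, 6, 5, 4, 3, 3, 2, 1]
Keep top 3: [10, 10, 10]
Tail entries: [9, 8, 8, 8, 6, 5, 4, 3, 3, 2, 1]
L1 error = sum of tail = 57.

57


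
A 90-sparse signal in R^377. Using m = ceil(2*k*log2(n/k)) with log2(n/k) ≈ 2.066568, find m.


log2(n/k) = log2(377/90) ≈ 2.066568.
2*k*log2(n/k) ≈ 2*90*2.066568 = 371.98224.
m = ceil(371.98224) = 372.

372


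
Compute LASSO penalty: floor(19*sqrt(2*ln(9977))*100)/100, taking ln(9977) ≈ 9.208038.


ln(9977) ≈ 9.208038.
2*ln(n) ≈ 18.416076.
sqrt(2*ln(n)) ≈ sqrt(18.416076) ≈ 4.291396.
lambda ≈ 19*4.291396 = 81.536524.
floor(lambda*100)/100 = 81.53.

81.53


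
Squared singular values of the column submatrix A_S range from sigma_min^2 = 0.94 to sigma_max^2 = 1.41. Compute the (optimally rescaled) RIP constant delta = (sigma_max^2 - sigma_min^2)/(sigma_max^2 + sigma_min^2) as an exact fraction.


lambda_max - lambda_min = 1.41 - 0.94 = 0.47.
lambda_max + lambda_min = 1.41 + 0.94 = 2.35.
delta = 0.47/2.35 = 47/235 = 1/5.

1/5


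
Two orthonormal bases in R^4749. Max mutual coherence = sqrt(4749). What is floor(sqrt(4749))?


68^2 = 4624 <= 4749 < 4761 = 69^2, so 68 <= sqrt(4749) < 69.
floor(sqrt(4749)) = 68.

68


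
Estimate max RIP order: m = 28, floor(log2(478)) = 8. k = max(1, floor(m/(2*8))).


floor(log2(478)) = 8.
2*8 = 16.
m/(2*floor(log2(n))) = 28/16 ≈ 1.75.
floor = 1.
k = max(1, 1) = 1.

1


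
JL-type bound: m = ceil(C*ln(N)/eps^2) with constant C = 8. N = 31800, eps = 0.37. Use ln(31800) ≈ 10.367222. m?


ln(31800) ≈ 10.367222.
eps^2 = 0.37^2 = 0.1369.
C*ln(N)/eps^2 ≈ 8*10.367222/0.1369 ≈ 605.8274.
m = ceil(605.8274) = 606.

606


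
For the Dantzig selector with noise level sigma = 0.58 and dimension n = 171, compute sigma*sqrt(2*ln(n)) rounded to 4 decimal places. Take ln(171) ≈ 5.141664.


ln(171) ≈ 5.141664.
2*ln(n) ≈ 10.283328.
sqrt(2*ln(n)) ≈ sqrt(10.283328) ≈ 3.206763.
threshold ≈ 0.58*3.206763 = 1.85992254 ≈ 1.8599.

1.8599


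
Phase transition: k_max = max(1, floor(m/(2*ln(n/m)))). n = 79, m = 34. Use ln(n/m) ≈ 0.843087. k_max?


n/m = 79/34.
ln(n/m) ≈ 0.843087.
2*ln(n/m) ≈ 1.686174.
m/(2*ln(n/m)) ≈ 34/1.686174 ≈ 20.164.
floor = 20.
k_max = max(1, 20) = 20.

20


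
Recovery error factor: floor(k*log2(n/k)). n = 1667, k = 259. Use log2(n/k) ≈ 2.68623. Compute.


log2(n/k) = log2(1667/259) ≈ 2.68623.
k*log2(n/k) ≈ 259*2.68623 = 695.73357.
floor(695.73357) = 695.

695
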